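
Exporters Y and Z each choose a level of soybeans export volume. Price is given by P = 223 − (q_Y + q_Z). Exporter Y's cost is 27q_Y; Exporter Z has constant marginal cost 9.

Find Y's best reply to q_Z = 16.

90

Exporter Y's profit: π = q_Y(223 − (q_Y + q_Z)) − 27q_Y.
∂π/∂q_Y = 196 − 2q_Y − q_Z = 0, so q_Y = 98 − 0.5q_Z.
At q_Z = 16: q_Y = 98 − 0.5·16 = 90.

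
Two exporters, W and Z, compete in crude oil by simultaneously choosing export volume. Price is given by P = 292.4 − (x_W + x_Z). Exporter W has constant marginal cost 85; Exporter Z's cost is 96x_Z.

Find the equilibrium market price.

157.8

Exporter W's profit: π = x_W(292.4 − (x_W + x_Z)) − 85x_W.
∂π/∂x_W = 207.4 − 2x_W − x_Z = 0, so x_W = 103.7 − 0.5x_Z.
By the same steps for Z: x_Z = 98.2 − 0.5x_W.
Plugging x_Z into W's best response: x_W = 103.7 − 0.5(98.2 − 0.5x_W) ⇒ 0.75x_W = 54.6, so x_W = 72.8.
Then x_Z = 98.2 − 0.5·72.8 = 61.8.
Equilibrium price: P = 292.4 − 134.6 = 157.8.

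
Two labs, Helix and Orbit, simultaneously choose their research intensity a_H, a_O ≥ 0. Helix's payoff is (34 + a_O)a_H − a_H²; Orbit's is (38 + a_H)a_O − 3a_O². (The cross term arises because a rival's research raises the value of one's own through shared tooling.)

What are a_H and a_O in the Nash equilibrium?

22, 10

Expanding Helix's payoff: 34a_H + a_Oa_H − a_H².
∂π/∂a_H = 34 + a_O − 2a_H = 0, so a_H = 17 + 0.5a_O.
Likewise for Orbit: a_O = 19/3 + (1/6)a_H.
Plugging a_O into Helix's best response: a_H = 17 + 0.5(19/3 + (1/6)a_H) ⇒ (11/12)a_H = 121/6, so a_H = 22.
Then a_O = 19/3 + (1/6)·22 = 10.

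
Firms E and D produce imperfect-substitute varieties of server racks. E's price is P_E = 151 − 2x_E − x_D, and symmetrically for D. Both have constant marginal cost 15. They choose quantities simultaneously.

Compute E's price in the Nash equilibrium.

69.4

Firm E's profit: π = x_E(151 − 2x_E − x_D) − 15x_E.
∂π/∂x_E = 136 − 4x_E − x_D = 0 ⇒ x_E = 34 − 0.25x_D.
Setting x_E = x_D in the reaction function: x_E = 34 − 0.25x_E, so x_E = 34 / 1.25 = 27.2.
P_E = 151 − 2·27.2 − 27.2 = 69.4.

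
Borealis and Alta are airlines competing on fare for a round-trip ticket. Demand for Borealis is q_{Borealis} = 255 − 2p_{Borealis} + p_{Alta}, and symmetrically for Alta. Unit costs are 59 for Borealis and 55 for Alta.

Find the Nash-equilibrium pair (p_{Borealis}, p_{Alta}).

123.8, 122.2

Borealis's profit: π = (p_{Borealis} − 59)(255 − 2p_{Borealis} + p_{Alta}).
∂π/∂p_{Borealis} = 373 − 4p_{Borealis} + p_{Alta} = 0 ⇒ p_{Borealis} = 93.25 + 0.25p_{Alta}.
Similarly p_{Alta} = 91.25 + 0.25p_{Borealis}.
Solving the two reaction functions simultaneously: (1 − (0.25)(0.25))p_{Borealis} = 93.25 + 0.25·91.25, so 0.9375p_{Borealis} = 116.0625 and p_{Borealis} = 123.8.
Then p_{Alta} = 91.25 + 0.25·123.8 = 122.2.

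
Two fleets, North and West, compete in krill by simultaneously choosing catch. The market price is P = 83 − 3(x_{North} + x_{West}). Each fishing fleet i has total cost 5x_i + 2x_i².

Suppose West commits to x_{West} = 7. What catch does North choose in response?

Fishing fleet North's profit: π = x_{North}(83 − 3(x_{North} + x_{West})) − 5x_{North} − 2x_{North}².
∂π/∂x_{North} = 78 − 10x_{North} − 3x_{West} = 0, so x_{North} = 7.8 − 0.3x_{West}.
At x_{West} = 7: x_{North} = 7.8 − 0.3·7 = 5.7.

5.7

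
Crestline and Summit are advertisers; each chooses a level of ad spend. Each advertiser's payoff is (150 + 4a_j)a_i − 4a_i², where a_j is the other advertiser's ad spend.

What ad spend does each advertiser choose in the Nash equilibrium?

Crestline's payoff is (150 + 4a_S)a_C − 4a_C².
∂π/∂a_C = 150 + 4a_S − 8a_C = 0, so a_C = 18.75 + 0.5a_S.
By symmetry a_S = a_C; substituting into the reaction function, 0.5a_C = 18.75 and a_C = 37.5.

37.5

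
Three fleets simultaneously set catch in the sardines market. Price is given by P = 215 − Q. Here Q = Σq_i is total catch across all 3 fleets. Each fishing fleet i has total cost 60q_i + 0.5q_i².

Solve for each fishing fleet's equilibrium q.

31

A representative fishing fleet's profit is π_i = q_i(215 − Q) − 60q_i − 0.5q_i², with Q = q_i + Σ_{j≠i} q_j.
First-order condition: 155 − 3q_i − Σ_{j≠i} q_j = 0.
With identical fishing fleets, set every q_j = q: then 155 − 3q − 2q = 0, i.e. q = 155/5 = 31.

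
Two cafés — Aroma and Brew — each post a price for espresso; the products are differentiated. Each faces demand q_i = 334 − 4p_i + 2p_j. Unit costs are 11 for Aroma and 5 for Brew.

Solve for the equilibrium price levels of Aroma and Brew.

Aroma's profit: π = (p_{Aroma} − 11)(334 − 4p_{Aroma} + 2p_{Brew}).
∂π/∂p_{Aroma} = 378 − 8p_{Aroma} + 2p_{Brew} = 0 ⇒ p_{Aroma} = 47.25 + 0.25p_{Brew}.
Similarly p_{Brew} = 44.25 + 0.25p_{Aroma}.
Substituting the second reaction function into the first: p_{Aroma} = 47.25 + 0.25(44.25 + 0.25p_{Aroma}), which gives 0.9375p_{Aroma} = 58.3125 ⇒ p_{Aroma} = 62.2.
Then p_{Brew} = 44.25 + 0.25·62.2 = 59.8.

62.2, 59.8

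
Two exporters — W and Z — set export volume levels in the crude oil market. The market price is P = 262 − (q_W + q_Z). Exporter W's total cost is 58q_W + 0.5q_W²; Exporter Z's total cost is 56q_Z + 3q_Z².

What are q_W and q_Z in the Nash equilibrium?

Exporter W's profit: π = q_W(262 − (q_W + q_Z)) − 58q_W − 0.5q_W².
∂π/∂q_W = 204 − 3q_W − q_Z = 0, so q_W = 68 − (1/3)q_Z.
For Z: ∂π/∂q_Z = 206 − 8q_Z − q_W = 0 ⇒ q_Z = 25.75 − 0.125q_W.
Substituting the second reaction function into the first: q_W = 68 − (1/3)(25.75 − 0.125q_W), which gives (23/24)q_W = 713/12 ⇒ q_W = 62.
Then q_Z = 25.75 − 0.125·62 = 18.

62, 18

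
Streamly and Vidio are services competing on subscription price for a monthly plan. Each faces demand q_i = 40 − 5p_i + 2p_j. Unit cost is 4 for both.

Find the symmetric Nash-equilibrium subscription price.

7.5

Streamly's profit: π = (p_{Streamly} − 4)(40 − 5p_{Streamly} + 2p_{Vidio}).
∂π/∂p_{Streamly} = 60 − 10p_{Streamly} + 2p_{Vidio} = 0 ⇒ p_{Streamly} = 6 + 0.2p_{Vidio}.
The game is symmetric, so in equilibrium p_{Vidio} = p_{Streamly}: the reaction function gives 0.8p_{Streamly} = 6, hence p_{Streamly} = 7.5.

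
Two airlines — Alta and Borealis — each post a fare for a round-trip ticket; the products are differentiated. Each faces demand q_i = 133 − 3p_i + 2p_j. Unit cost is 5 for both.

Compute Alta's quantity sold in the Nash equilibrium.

Alta's profit: π = (p_{Alta} − 5)(133 − 3p_{Alta} + 2p_{Borealis}).
∂π/∂p_{Alta} = 148 − 6p_{Alta} + 2p_{Borealis} = 0 ⇒ p_{Alta} = 74/3 + (1/3)p_{Borealis}.
The game is symmetric, so in equilibrium p_{Borealis} = p_{Alta}: the reaction function gives (2/3)p_{Alta} = 74/3, hence p_{Alta} = 37.
q_{Alta} = 133 − 3·37 + 2·37 = 96.

96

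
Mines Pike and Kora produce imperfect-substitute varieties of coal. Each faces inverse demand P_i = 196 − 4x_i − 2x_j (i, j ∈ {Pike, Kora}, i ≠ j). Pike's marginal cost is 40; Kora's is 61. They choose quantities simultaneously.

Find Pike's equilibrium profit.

Mine Pike's profit: π = x_{Pike}(196 − 4x_{Pike} − 2x_{Kora}) − 40x_{Pike}.
∂π/∂x_{Pike} = 156 − 8x_{Pike} − 2x_{Kora} = 0 ⇒ x_{Pike} = 19.5 − 0.25x_{Kora}.
Similarly x_{Kora} = 16.875 − 0.25x_{Pike}.
Solving the two reaction functions simultaneously: (1 − (−0.25)(−0.25))x_{Pike} = 19.5 − 0.25·16.875, so 0.9375x_{Pike} = 489/32 and x_{Pike} = 16.3.
Then x_{Kora} = 16.875 − 0.25·16.3 = 12.8.
P_{Pike} = 196 − 4·16.3 − 2·12.8 = 105.2.
Profit = (105.2 − 40)·16.3 = 1062.76.

1062.76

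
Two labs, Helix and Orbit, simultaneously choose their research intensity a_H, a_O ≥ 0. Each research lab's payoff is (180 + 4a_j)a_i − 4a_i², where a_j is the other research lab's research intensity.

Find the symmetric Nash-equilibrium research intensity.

45

Helix's payoff is (180 + 4a_O)a_H − 4a_H².
∂π/∂a_H = 180 + 4a_O − 8a_H = 0, so a_H = 22.5 + 0.5a_O.
The game is symmetric, so in equilibrium a_O = a_H: the reaction function gives 0.5a_H = 22.5, hence a_H = 45.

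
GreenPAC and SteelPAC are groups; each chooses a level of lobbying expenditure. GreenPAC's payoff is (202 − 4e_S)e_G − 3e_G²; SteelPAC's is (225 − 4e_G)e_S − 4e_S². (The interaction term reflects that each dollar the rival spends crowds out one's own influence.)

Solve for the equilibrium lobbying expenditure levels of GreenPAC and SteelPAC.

Expanding GreenPAC's payoff: 202e_G − 4e_Se_G − 3e_G².
∂π/∂e_G = 202 − 4e_S − 6e_G = 0, so e_G = 101/3 − (2/3)e_S.
Likewise for SteelPAC: e_S = 28.125 − 0.5e_G.
Substituting the second reaction function into the first: e_G = 101/3 − (2/3)(28.125 − 0.5e_G), which gives (2/3)e_G = 179/12 ⇒ e_G = 22.375.
Then e_S = 28.125 − 0.5·22.375 = 16.9375.

22.375, 16.9375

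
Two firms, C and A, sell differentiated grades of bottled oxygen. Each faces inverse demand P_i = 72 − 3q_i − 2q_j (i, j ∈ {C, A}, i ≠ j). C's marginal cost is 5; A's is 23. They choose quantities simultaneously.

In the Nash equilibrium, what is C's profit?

Firm C's profit: π = q_C(72 − 3q_C − 2q_A) − 5q_C.
∂π/∂q_C = 67 − 6q_C − 2q_A = 0 ⇒ q_C = 67/6 − (1/3)q_A.
Similarly q_A = 49/6 − (1/3)q_C.
Solving the two reaction functions simultaneously: (1 − (−1/3)(−1/3))q_C = 67/6 − (1/3)·(49/6), so (8/9)q_C = 76/9 and q_C = 9.5.
Then q_A = 49/6 − (1/3)·9.5 = 5.
P_C = 72 − 3·9.5 − 2·5 = 33.5.
Profit = (33.5 − 5)·9.5 = 270.75.

270.75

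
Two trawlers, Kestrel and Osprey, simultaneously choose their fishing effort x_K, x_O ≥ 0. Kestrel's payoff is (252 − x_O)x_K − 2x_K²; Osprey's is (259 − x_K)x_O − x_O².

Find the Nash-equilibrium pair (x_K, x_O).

35, 112

Expanding Kestrel's payoff: 252x_K − x_Ox_K − 2x_K².
∂π/∂x_K = 252 − x_O − 4x_K = 0, so x_K = 63 − 0.25x_O.
Likewise for Osprey: x_O = 129.5 − 0.5x_K.
Solving the two reaction functions simultaneously: (1 − (−0.25)(−0.5))x_K = 63 − 0.25·129.5, so 0.875x_K = 30.625 and x_K = 35.
Then x_O = 129.5 − 0.5·35 = 112.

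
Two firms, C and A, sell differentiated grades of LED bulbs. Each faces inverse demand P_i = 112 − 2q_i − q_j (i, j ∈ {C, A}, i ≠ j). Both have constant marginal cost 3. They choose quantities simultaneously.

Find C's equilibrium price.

Firm C's profit: π = q_C(112 − 2q_C − q_A) − 3q_C.
∂π/∂q_C = 109 − 4q_C − q_A = 0 ⇒ q_C = 27.25 − 0.25q_A.
Setting q_C = q_A in the reaction function: q_C = 27.25 − 0.25q_C, so q_C = 27.25 / 1.25 = 21.8.
P_C = 112 − 2·21.8 − 21.8 = 46.6.

46.6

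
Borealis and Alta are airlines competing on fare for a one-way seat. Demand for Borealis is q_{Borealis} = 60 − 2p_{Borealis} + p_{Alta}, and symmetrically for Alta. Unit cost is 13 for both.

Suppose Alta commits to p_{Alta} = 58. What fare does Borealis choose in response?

36

Borealis's profit: π = (p_{Borealis} − 13)(60 − 2p_{Borealis} + p_{Alta}).
∂π/∂p_{Borealis} = 86 − 4p_{Borealis} + p_{Alta} = 0 ⇒ p_{Borealis} = 21.5 + 0.25p_{Alta}.
At p_{Alta} = 58: p_{Borealis} = 21.5 + 0.25·58 = 36.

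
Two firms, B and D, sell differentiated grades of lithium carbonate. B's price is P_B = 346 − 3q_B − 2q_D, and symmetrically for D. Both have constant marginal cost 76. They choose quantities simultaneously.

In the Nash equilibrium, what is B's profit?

3417.1875

Firm B's profit: π = q_B(346 − 3q_B − 2q_D) − 76q_B.
∂π/∂q_B = 270 − 6q_B − 2q_D = 0 ⇒ q_B = 45 − (1/3)q_D.
Setting q_B = q_D in the reaction function: q_B = 45 − (1/3)q_B, so q_B = 45 / (4/3) = 33.75.
P_B = 346 − 3·33.75 − 2·33.75 = 177.25.
Profit = (177.25 − 76)·33.75 = 3417.1875.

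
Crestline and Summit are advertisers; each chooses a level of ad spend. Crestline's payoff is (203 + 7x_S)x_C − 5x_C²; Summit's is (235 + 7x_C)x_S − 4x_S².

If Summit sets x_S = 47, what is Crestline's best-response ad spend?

53.2

Expanding Crestline's payoff: 203x_C + 7x_Sx_C − 5x_C².
∂π/∂x_C = 203 + 7x_S − 10x_C = 0, so x_C = 20.3 + 0.7x_S.
At x_S = 47: x_C = 20.3 + 0.7·47 = 53.2.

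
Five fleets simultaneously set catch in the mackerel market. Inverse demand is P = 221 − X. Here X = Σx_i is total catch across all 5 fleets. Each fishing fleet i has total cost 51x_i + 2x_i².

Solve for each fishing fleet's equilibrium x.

A representative fishing fleet's profit is π_i = x_i(221 − X) − 51x_i − 2x_i², with X = x_i + Σ_{j≠i} x_j.
First-order condition: 170 − 6x_i − Σ_{j≠i} x_j = 0.
Imposing symmetry (x_j = x for all j) turns Σ_{j≠i} x_j into 4x, so 170 = 10x and x = 17.

17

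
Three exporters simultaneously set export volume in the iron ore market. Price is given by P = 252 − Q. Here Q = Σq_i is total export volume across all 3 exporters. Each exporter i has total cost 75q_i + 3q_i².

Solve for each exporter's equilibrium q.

17.7

A representative exporter's profit is π_i = q_i(252 − Q) − 75q_i − 3q_i², with Q = q_i + Σ_{j≠i} q_j.
First-order condition: 177 − 8q_i − Σ_{j≠i} q_j = 0.
Imposing symmetry (q_j = q for all j) turns Σ_{j≠i} q_j into 2q, so 177 = 10q and q = 17.7.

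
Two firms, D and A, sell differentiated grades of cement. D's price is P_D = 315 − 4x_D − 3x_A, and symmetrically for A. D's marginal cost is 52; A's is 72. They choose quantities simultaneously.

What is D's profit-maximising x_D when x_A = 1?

32.5

Firm D's profit: π = x_D(315 − 4x_D − 3x_A) − 52x_D.
∂π/∂x_D = 263 − 8x_D − 3x_A = 0 ⇒ x_D = 32.875 − 0.375x_A.
At x_A = 1: x_D = 32.875 − 0.375·1 = 32.5.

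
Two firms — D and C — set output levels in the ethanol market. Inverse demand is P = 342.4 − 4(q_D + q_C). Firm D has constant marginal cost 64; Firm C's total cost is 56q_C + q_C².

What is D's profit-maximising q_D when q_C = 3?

Firm D's profit: π = q_D(342.4 − 4(q_D + q_C)) − 64q_D.
∂π/∂q_D = 278.4 − 8q_D − 4q_C = 0, so q_D = 34.8 − 0.5q_C.
At q_C = 3: q_D = 34.8 − 0.5·3 = 33.3.

33.3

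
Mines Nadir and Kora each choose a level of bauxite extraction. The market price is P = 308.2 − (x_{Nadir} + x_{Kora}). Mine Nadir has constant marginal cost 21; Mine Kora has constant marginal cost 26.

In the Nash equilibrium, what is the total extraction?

189.8

Mine Nadir's profit: π = x_{Nadir}(308.2 − (x_{Nadir} + x_{Kora})) − 21x_{Nadir}.
∂π/∂x_{Nadir} = 287.2 − 2x_{Nadir} − x_{Kora} = 0, so x_{Nadir} = 143.6 − 0.5x_{Kora}.
By the same steps for Kora: x_{Kora} = 141.1 − 0.5x_{Nadir}.
Substituting the second reaction function into the first: x_{Nadir} = 143.6 − 0.5(141.1 − 0.5x_{Nadir}), which gives 0.75x_{Nadir} = 73.05 ⇒ x_{Nadir} = 97.4.
Then x_{Kora} = 141.1 − 0.5·97.4 = 92.4.
Total extraction: 97.4 + 92.4 = 189.8.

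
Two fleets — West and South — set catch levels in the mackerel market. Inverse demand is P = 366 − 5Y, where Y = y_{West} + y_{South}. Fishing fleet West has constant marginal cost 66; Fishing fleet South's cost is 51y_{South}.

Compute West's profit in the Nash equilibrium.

1805

Fishing fleet West's profit: π = y_{West}(366 − 5(y_{West} + y_{South})) − 66y_{West}.
∂π/∂y_{West} = 300 − 10y_{West} − 5y_{South} = 0, so y_{West} = 30 − 0.5y_{South}.
By the same steps for South: y_{South} = 31.5 − 0.5y_{West}.
Plugging y_{South} into West's best response: y_{West} = 30 − 0.5(31.5 − 0.5y_{West}) ⇒ 0.75y_{West} = 14.25, so y_{West} = 19.
Then y_{South} = 31.5 − 0.5·19 = 22.
Price P = 366 − 5·41 = 161.
West's profit: (161 − 66)·19 = 1805.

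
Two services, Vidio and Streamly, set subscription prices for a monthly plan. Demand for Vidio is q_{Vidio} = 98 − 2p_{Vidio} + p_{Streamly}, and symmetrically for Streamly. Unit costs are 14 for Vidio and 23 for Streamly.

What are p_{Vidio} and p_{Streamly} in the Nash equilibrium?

Vidio's profit: π = (p_{Vidio} − 14)(98 − 2p_{Vidio} + p_{Streamly}).
∂π/∂p_{Vidio} = 126 − 4p_{Vidio} + p_{Streamly} = 0 ⇒ p_{Vidio} = 31.5 + 0.25p_{Streamly}.
Similarly p_{Streamly} = 36 + 0.25p_{Vidio}.
Plugging p_{Streamly} into Vidio's best response: p_{Vidio} = 31.5 + 0.25(36 + 0.25p_{Vidio}) ⇒ 0.9375p_{Vidio} = 40.5, so p_{Vidio} = 43.2.
Then p_{Streamly} = 36 + 0.25·43.2 = 46.8.

43.2, 46.8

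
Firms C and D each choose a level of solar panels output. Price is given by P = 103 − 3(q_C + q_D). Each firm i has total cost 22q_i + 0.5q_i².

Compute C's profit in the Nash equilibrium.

Firm C's profit: π = q_C(103 − 3(q_C + q_D)) − 22q_C − 0.5q_C².
∂π/∂q_C = 81 − 7q_C − 3q_D = 0, so q_C = 81/7 − (3/7)q_D.
Setting q_C = q_D in the reaction function: q_C = 81/7 − (3/7)q_C, so q_C = (81/7) / (10/7) = 8.1.
Price P = 103 − 3·16.2 = 54.4.
C's profit: (54.4 − 22)·8.1 − 0.5(8.1)² = 229.635.

229.635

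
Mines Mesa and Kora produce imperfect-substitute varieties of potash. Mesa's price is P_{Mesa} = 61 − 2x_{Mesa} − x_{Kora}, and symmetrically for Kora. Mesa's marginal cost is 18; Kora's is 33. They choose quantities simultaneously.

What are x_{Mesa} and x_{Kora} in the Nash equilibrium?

9.6, 4.6

Mine Mesa's profit: π = x_{Mesa}(61 − 2x_{Mesa} − x_{Kora}) − 18x_{Mesa}.
∂π/∂x_{Mesa} = 43 − 4x_{Mesa} − x_{Kora} = 0 ⇒ x_{Mesa} = 10.75 − 0.25x_{Kora}.
Similarly x_{Kora} = 7 − 0.25x_{Mesa}.
Substituting the second reaction function into the first: x_{Mesa} = 10.75 − 0.25(7 − 0.25x_{Mesa}), which gives 0.9375x_{Mesa} = 9 ⇒ x_{Mesa} = 9.6.
Then x_{Kora} = 7 − 0.25·9.6 = 4.6.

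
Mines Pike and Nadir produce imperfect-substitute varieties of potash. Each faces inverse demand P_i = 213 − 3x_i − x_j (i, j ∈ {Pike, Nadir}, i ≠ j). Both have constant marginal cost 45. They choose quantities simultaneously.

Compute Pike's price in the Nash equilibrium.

Mine Pike's profit: π = x_{Pike}(213 − 3x_{Pike} − x_{Nadir}) − 45x_{Pike}.
∂π/∂x_{Pike} = 168 − 6x_{Pike} − x_{Nadir} = 0 ⇒ x_{Pike} = 28 − (1/6)x_{Nadir}.
By symmetry x_{Nadir} = x_{Pike}; substituting into the reaction function, (7/6)x_{Pike} = 28 and x_{Pike} = 24.
P_{Pike} = 213 − 3·24 − 24 = 117.

117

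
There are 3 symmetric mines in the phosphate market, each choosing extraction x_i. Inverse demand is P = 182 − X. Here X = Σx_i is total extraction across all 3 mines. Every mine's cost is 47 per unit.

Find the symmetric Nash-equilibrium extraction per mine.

33.75

A representative mine's profit is π_i = x_i(182 − X) − 47x_i, with X = x_i + Σ_{j≠i} x_j.
First-order condition: 135 − 2x_i − Σ_{j≠i} x_j = 0.
Imposing symmetry (x_j = x for all j) turns Σ_{j≠i} x_j into 2x, so 135 = 4x and x = 33.75.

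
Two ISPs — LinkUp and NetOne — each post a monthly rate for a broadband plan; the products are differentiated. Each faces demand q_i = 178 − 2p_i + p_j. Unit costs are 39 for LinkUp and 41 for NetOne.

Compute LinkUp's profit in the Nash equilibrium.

4343.12

LinkUp's profit: π = (p_{LinkUp} − 39)(178 − 2p_{LinkUp} + p_{NetOne}).
∂π/∂p_{LinkUp} = 256 − 4p_{LinkUp} + p_{NetOne} = 0 ⇒ p_{LinkUp} = 64 + 0.25p_{NetOne}.
Similarly p_{NetOne} = 65 + 0.25p_{LinkUp}.
Substituting the second reaction function into the first: p_{LinkUp} = 64 + 0.25(65 + 0.25p_{LinkUp}), which gives 0.9375p_{LinkUp} = 80.25 ⇒ p_{LinkUp} = 85.6.
Then p_{NetOne} = 65 + 0.25·85.6 = 86.4.
q_{LinkUp} = 178 − 2·85.6 + 86.4 = 93.2.
Profit = (85.6 − 39)·93.2 = 4343.12.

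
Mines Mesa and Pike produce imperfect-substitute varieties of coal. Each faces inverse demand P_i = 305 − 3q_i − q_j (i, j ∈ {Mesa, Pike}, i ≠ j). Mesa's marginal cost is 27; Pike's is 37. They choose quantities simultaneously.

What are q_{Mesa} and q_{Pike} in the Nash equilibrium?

Mine Mesa's profit: π = q_{Mesa}(305 − 3q_{Mesa} − q_{Pike}) − 27q_{Mesa}.
∂π/∂q_{Mesa} = 278 − 6q_{Mesa} − q_{Pike} = 0 ⇒ q_{Mesa} = 139/3 − (1/6)q_{Pike}.
Similarly q_{Pike} = 134/3 − (1/6)q_{Mesa}.
Substituting the second reaction function into the first: q_{Mesa} = 139/3 − (1/6)(134/3 − (1/6)q_{Mesa}), which gives (35/36)q_{Mesa} = 350/9 ⇒ q_{Mesa} = 40.
Then q_{Pike} = 134/3 − (1/6)·40 = 38.

40, 38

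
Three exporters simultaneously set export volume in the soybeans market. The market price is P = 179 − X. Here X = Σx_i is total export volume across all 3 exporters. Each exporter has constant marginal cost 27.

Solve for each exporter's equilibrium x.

38

A representative exporter's profit is π_i = x_i(179 − X) − 27x_i, with X = x_i + Σ_{j≠i} x_j.
First-order condition: 152 − 2x_i − Σ_{j≠i} x_j = 0.
Imposing symmetry (x_j = x for all j) turns Σ_{j≠i} x_j into 2x, so 152 = 4x and x = 38.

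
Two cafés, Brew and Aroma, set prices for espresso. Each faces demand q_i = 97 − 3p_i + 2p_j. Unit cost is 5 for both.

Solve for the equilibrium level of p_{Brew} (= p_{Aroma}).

Brew's profit: π = (p_{Brew} − 5)(97 − 3p_{Brew} + 2p_{Aroma}).
∂π/∂p_{Brew} = 112 − 6p_{Brew} + 2p_{Aroma} = 0 ⇒ p_{Brew} = 56/3 + (1/3)p_{Aroma}.
By symmetry p_{Aroma} = p_{Brew}; substituting into the reaction function, (2/3)p_{Brew} = 56/3 and p_{Brew} = 28.

28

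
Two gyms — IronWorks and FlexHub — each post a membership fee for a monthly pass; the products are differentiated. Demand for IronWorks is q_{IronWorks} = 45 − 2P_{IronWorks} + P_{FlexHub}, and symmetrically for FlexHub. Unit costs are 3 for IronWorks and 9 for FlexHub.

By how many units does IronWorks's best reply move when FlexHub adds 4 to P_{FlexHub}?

IronWorks's profit: π = (P_{IronWorks} − 3)(45 − 2P_{IronWorks} + P_{FlexHub}).
∂π/∂P_{IronWorks} = 51 − 4P_{IronWorks} + P_{FlexHub} = 0 ⇒ P_{IronWorks} = 12.75 + 0.25P_{FlexHub}.
The reaction-function slope is 0.25, so a 4-unit rise in P_{FlexHub} moves P_{IronWorks} by 0.25 × 4 = 1. IronWorks's best response rises — the actions are strategic complements.

1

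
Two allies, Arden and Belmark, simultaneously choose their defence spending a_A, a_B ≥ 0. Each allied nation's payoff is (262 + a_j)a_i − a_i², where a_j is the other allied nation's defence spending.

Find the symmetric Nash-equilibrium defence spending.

Arden's payoff is (262 + a_B)a_A − a_A².
∂π/∂a_A = 262 + a_B − 2a_A = 0, so a_A = 131 + 0.5a_B.
Setting a_A = a_B in the reaction function: a_A = 131 + 0.5a_A, so a_A = 131 / 0.5 = 262.

262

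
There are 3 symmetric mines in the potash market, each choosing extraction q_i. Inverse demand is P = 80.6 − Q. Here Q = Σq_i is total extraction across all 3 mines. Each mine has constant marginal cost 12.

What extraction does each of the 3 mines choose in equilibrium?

A representative mine's profit is π_i = q_i(80.6 − Q) − 12q_i, with Q = q_i + Σ_{j≠i} q_j.
First-order condition: 68.6 − 2q_i − Σ_{j≠i} q_j = 0.
In a symmetric equilibrium every mine chooses the same q, so Σ_{j≠i} q_j = 2q. The condition becomes 68.6 − 4q = 0, giving q = 68.6/4 = 17.15.

17.15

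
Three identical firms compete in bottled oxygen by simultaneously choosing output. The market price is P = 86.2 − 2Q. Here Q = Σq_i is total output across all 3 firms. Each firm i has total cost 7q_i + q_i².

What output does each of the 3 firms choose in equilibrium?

A representative firm's profit is π_i = q_i(86.2 − 2Q) − 7q_i − q_i², with Q = q_i + Σ_{j≠i} q_j.
First-order condition: 79.2 − 6q_i − 2Σ_{j≠i} q_j = 0.
With identical firms, set every q_j = q: then 79.2 − 6q − 4q = 0, i.e. q = 79.2/10 = 7.92.

7.92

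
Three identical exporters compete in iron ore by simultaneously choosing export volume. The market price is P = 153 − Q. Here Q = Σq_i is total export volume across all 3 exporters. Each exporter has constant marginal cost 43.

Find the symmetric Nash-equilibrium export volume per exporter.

27.5

A representative exporter's profit is π_i = q_i(153 − Q) − 43q_i, with Q = q_i + Σ_{j≠i} q_j.
First-order condition: 110 − 2q_i − Σ_{j≠i} q_j = 0.
In a symmetric equilibrium every exporter chooses the same q, so Σ_{j≠i} q_j = 2q. The condition becomes 110 − 4q = 0, giving q = 110/4 = 27.5.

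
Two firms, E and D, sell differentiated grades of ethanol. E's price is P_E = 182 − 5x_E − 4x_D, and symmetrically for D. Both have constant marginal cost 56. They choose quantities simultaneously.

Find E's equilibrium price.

Firm E's profit: π = x_E(182 − 5x_E − 4x_D) − 56x_E.
∂π/∂x_E = 126 − 10x_E − 4x_D = 0 ⇒ x_E = 12.6 − 0.4x_D.
Setting x_E = x_D in the reaction function: x_E = 12.6 − 0.4x_E, so x_E = 12.6 / 1.4 = 9.
P_E = 182 − 5·9 − 4·9 = 101.

101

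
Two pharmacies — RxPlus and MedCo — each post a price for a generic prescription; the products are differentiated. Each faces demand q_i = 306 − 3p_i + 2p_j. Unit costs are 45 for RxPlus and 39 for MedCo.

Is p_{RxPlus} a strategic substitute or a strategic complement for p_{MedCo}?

RxPlus's profit: π = (p_{RxPlus} − 45)(306 − 3p_{RxPlus} + 2p_{MedCo}).
∂π/∂p_{RxPlus} = 441 − 6p_{RxPlus} + 2p_{MedCo} = 0 ⇒ p_{RxPlus} = 73.5 + (1/3)p_{MedCo}.
The best-response slope dp_{RxPlus}/dp_{MedCo} = 1/3 > 0: the reaction function is upward-sloping, so the choices are strategic complements.

strategic complements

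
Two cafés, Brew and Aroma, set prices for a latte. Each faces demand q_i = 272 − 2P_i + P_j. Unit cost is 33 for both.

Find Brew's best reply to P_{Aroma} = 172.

127.5

Brew's profit: π = (P_{Brew} − 33)(272 − 2P_{Brew} + P_{Aroma}).
∂π/∂P_{Brew} = 338 − 4P_{Brew} + P_{Aroma} = 0 ⇒ P_{Brew} = 84.5 + 0.25P_{Aroma}.
At P_{Aroma} = 172: P_{Brew} = 84.5 + 0.25·172 = 127.5.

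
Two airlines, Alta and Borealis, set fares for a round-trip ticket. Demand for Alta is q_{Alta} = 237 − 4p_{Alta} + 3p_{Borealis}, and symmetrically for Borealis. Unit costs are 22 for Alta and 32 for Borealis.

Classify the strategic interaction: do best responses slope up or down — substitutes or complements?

Alta's profit: π = (p_{Alta} − 22)(237 − 4p_{Alta} + 3p_{Borealis}).
∂π/∂p_{Alta} = 325 − 8p_{Alta} + 3p_{Borealis} = 0 ⇒ p_{Alta} = 40.625 + 0.375p_{Borealis}.
The best-response slope dp_{Alta}/dp_{Borealis} = 0.375 > 0: the reaction function is upward-sloping, so the choices are strategic complements.

strategic complements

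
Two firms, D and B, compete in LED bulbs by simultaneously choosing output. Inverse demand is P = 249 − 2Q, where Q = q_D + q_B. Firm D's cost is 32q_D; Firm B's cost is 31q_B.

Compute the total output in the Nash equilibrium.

Firm D's profit: π = q_D(249 − 2(q_D + q_B)) − 32q_D.
∂π/∂q_D = 217 − 4q_D − 2q_B = 0, so q_D = 54.25 − 0.5q_B.
By the same steps for B: q_B = 54.5 − 0.5q_D.
Substituting the second reaction function into the first: q_D = 54.25 − 0.5(54.5 − 0.5q_D), which gives 0.75q_D = 27 ⇒ q_D = 36.
Then q_B = 54.5 − 0.5·36 = 36.5.
Total output: 36 + 36.5 = 72.5.

72.5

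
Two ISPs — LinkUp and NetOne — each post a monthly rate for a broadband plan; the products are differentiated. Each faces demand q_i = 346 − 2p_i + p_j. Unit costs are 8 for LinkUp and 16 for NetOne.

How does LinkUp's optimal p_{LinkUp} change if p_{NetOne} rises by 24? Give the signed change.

LinkUp's profit: π = (p_{LinkUp} − 8)(346 − 2p_{LinkUp} + p_{NetOne}).
∂π/∂p_{LinkUp} = 362 − 4p_{LinkUp} + p_{NetOne} = 0 ⇒ p_{LinkUp} = 90.5 + 0.25p_{NetOne}.
The reaction-function slope is 0.25, so a 24-unit rise in p_{NetOne} moves p_{LinkUp} by 0.25 × 24 = 6. LinkUp's best response rises — the actions are strategic complements.

6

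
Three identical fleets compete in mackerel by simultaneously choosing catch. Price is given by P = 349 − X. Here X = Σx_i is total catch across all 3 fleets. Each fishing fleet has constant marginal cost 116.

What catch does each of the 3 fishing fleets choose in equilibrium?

58.25

A representative fishing fleet's profit is π_i = x_i(349 − X) − 116x_i, with X = x_i + Σ_{j≠i} x_j.
First-order condition: 233 − 2x_i − Σ_{j≠i} x_j = 0.
Imposing symmetry (x_j = x for all j) turns Σ_{j≠i} x_j into 2x, so 233 = 4x and x = 58.25.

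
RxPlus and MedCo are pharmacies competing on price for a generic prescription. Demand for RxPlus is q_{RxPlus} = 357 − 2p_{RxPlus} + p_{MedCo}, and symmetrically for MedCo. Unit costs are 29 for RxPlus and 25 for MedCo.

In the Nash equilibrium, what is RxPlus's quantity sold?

217.6

RxPlus's profit: π = (p_{RxPlus} − 29)(357 − 2p_{RxPlus} + p_{MedCo}).
∂π/∂p_{RxPlus} = 415 − 4p_{RxPlus} + p_{MedCo} = 0 ⇒ p_{RxPlus} = 103.75 + 0.25p_{MedCo}.
Similarly p_{MedCo} = 101.75 + 0.25p_{RxPlus}.
Solving the two reaction functions simultaneously: (1 − (0.25)(0.25))p_{RxPlus} = 103.75 + 0.25·101.75, so 0.9375p_{RxPlus} = 129.1875 and p_{RxPlus} = 137.8.
Then p_{MedCo} = 101.75 + 0.25·137.8 = 136.2.
q_{RxPlus} = 357 − 2·137.8 + 136.2 = 217.6.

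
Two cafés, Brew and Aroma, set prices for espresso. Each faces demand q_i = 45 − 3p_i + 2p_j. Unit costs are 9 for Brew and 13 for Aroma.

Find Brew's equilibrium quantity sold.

Brew's profit: π = (p_{Brew} − 9)(45 − 3p_{Brew} + 2p_{Aroma}).
∂π/∂p_{Brew} = 72 − 6p_{Brew} + 2p_{Aroma} = 0 ⇒ p_{Brew} = 12 + (1/3)p_{Aroma}.
Similarly p_{Aroma} = 14 + (1/3)p_{Brew}.
Plugging p_{Aroma} into Brew's best response: p_{Brew} = 12 + (1/3)(14 + (1/3)p_{Brew}) ⇒ (8/9)p_{Brew} = 50/3, so p_{Brew} = 18.75.
Then p_{Aroma} = 14 + (1/3)·18.75 = 20.25.
q_{Brew} = 45 − 3·18.75 + 2·20.25 = 29.25.

29.25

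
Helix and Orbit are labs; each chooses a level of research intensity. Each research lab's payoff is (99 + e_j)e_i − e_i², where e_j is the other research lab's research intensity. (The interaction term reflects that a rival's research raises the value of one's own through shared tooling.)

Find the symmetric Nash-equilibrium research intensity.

Helix's payoff is (99 + e_O)e_H − e_H².
∂π/∂e_H = 99 + e_O − 2e_H = 0, so e_H = 49.5 + 0.5e_O.
By symmetry e_O = e_H; substituting into the reaction function, 0.5e_H = 49.5 and e_H = 99.

99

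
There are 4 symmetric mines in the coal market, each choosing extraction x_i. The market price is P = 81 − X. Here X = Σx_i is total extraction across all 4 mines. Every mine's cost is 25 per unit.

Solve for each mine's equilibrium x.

A representative mine's profit is π_i = x_i(81 − X) − 25x_i, with X = x_i + Σ_{j≠i} x_j.
First-order condition: 56 − 2x_i − Σ_{j≠i} x_j = 0.
With identical mines, set every x_j = x: then 56 − 2x − 3x = 0, i.e. x = 56/5 = 11.2.

11.2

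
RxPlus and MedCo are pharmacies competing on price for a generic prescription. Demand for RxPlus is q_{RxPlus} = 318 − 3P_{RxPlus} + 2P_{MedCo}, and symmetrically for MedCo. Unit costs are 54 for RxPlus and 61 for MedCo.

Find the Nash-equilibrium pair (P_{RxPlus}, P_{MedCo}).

121.3125, 123.9375

RxPlus's profit: π = (P_{RxPlus} − 54)(318 − 3P_{RxPlus} + 2P_{MedCo}).
∂π/∂P_{RxPlus} = 480 − 6P_{RxPlus} + 2P_{MedCo} = 0 ⇒ P_{RxPlus} = 80 + (1/3)P_{MedCo}.
Similarly P_{MedCo} = 83.5 + (1/3)P_{RxPlus}.
Solving the two reaction functions simultaneously: (1 − (1/3)(1/3))P_{RxPlus} = 80 + (1/3)·83.5, so (8/9)P_{RxPlus} = 647/6 and P_{RxPlus} = 121.3125.
Then P_{MedCo} = 83.5 + (1/3)·121.3125 = 123.9375.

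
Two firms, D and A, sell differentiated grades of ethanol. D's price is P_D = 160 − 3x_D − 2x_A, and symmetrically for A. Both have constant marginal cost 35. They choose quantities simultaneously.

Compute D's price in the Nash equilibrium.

Firm D's profit: π = x_D(160 − 3x_D − 2x_A) − 35x_D.
∂π/∂x_D = 125 − 6x_D − 2x_A = 0 ⇒ x_D = 125/6 − (1/3)x_A.
The game is symmetric, so in equilibrium x_A = x_D: the reaction function gives (4/3)x_D = 125/6, hence x_D = 15.625.
P_D = 160 − 3·15.625 − 2·15.625 = 81.875.

81.875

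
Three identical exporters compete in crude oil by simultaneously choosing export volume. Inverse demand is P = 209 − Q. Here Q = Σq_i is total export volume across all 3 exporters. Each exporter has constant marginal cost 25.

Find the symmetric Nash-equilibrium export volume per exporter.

A representative exporter's profit is π_i = q_i(209 − Q) − 25q_i, with Q = q_i + Σ_{j≠i} q_j.
First-order condition: 184 − 2q_i − Σ_{j≠i} q_j = 0.
Imposing symmetry (q_j = q for all j) turns Σ_{j≠i} q_j into 2q, so 184 = 4q and q = 46.

46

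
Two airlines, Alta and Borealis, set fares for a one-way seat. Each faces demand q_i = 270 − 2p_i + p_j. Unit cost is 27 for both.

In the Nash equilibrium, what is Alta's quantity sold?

Alta's profit: π = (p_{Alta} − 27)(270 − 2p_{Alta} + p_{Borealis}).
∂π/∂p_{Alta} = 324 − 4p_{Alta} + p_{Borealis} = 0 ⇒ p_{Alta} = 81 + 0.25p_{Borealis}.
The game is symmetric, so in equilibrium p_{Borealis} = p_{Alta}: the reaction function gives 0.75p_{Alta} = 81, hence p_{Alta} = 108.
q_{Alta} = 270 − 2·108 + 108 = 162.

162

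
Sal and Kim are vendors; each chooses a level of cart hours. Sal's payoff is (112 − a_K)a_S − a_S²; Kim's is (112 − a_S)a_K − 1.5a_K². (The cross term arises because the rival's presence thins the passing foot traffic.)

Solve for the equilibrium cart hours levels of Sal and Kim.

Expanding Sal's payoff: 112a_S − a_Ka_S − a_S².
∂π/∂a_S = 112 − a_K − 2a_S = 0, so a_S = 56 − 0.5a_K.
Likewise for Kim: a_K = 112/3 − (1/3)a_S.
Plugging a_K into Sal's best response: a_S = 56 − 0.5(112/3 − (1/3)a_S) ⇒ (5/6)a_S = 112/3, so a_S = 44.8.
Then a_K = 112/3 − (1/3)·44.8 = 22.4.

44.8, 22.4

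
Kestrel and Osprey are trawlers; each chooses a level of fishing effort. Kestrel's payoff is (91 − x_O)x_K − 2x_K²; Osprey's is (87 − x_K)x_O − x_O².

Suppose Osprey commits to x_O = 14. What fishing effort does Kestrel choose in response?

Expanding Kestrel's payoff: 91x_K − x_Ox_K − 2x_K².
∂π/∂x_K = 91 − x_O − 4x_K = 0, so x_K = 22.75 − 0.25x_O.
At x_O = 14: x_K = 22.75 − 0.25·14 = 19.25.

19.25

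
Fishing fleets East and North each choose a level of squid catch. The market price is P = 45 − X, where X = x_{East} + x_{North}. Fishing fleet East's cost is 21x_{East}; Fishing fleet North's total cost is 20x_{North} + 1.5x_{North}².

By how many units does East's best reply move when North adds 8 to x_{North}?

Fishing fleet East's profit: π = x_{East}(45 − (x_{East} + x_{North})) − 21x_{East}.
∂π/∂x_{East} = 24 − 2x_{East} − x_{North} = 0, so x_{East} = 12 − 0.5x_{North}.
The reaction-function slope is −0.5, so an 8-unit rise in x_{North} moves x_{East} by −0.5 × 8 = −4. East's best response falls — the actions are strategic substitutes.

-4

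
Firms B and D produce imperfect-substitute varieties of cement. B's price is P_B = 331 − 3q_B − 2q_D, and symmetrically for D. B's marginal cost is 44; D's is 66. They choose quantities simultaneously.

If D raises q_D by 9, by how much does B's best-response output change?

-3

Firm B's profit: π = q_B(331 − 3q_B − 2q_D) − 44q_B.
∂π/∂q_B = 287 − 6q_B − 2q_D = 0 ⇒ q_B = 287/6 − (1/3)q_D.
The reaction-function slope is −1/3, so a 9-unit rise in q_D moves q_B by −1/3 × 9 = −3. B's best response falls — the actions are strategic substitutes.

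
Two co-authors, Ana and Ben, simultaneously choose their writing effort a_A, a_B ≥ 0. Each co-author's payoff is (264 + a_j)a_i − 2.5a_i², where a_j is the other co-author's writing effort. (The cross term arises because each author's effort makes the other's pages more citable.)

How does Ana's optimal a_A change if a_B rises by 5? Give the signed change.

1

Ana's payoff is (264 + a_B)a_A − 2.5a_A².
∂π/∂a_A = 264 + a_B − 5a_A = 0, so a_A = 52.8 + 0.2a_B.
The reaction-function slope is 0.2, so a 5-unit rise in a_B moves a_A by 0.2 × 5 = 1. Ana's best response rises — the actions are strategic complements.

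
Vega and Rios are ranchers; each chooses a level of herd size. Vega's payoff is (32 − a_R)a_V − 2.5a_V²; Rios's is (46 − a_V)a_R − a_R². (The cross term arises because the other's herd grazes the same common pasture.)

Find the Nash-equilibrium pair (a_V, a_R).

2, 22

Expanding Vega's payoff: 32a_V − a_Ra_V − 2.5a_V².
∂π/∂a_V = 32 − a_R − 5a_V = 0, so a_V = 6.4 − 0.2a_R.
Likewise for Rios: a_R = 23 − 0.5a_V.
Solving the two reaction functions simultaneously: (1 − (−0.2)(−0.5))a_V = 6.4 − 0.2·23, so 0.9a_V = 1.8 and a_V = 2.
Then a_R = 23 − 0.5·2 = 22.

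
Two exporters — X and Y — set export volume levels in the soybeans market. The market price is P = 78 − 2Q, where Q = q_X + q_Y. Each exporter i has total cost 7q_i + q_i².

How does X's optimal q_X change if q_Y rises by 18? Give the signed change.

-6

Exporter X's profit: π = q_X(78 − 2(q_X + q_Y)) − 7q_X − q_X².
∂π/∂q_X = 71 − 6q_X − 2q_Y = 0, so q_X = 71/6 − (1/3)q_Y.
The reaction-function slope is −1/3, so an 18-unit rise in q_Y moves q_X by −1/3 × 18 = −6. X's best response falls — the actions are strategic substitutes.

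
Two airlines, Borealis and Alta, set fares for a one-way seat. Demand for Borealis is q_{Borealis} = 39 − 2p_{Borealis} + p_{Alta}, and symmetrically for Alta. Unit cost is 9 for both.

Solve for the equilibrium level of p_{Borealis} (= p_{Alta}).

Borealis's profit: π = (p_{Borealis} − 9)(39 − 2p_{Borealis} + p_{Alta}).
∂π/∂p_{Borealis} = 57 − 4p_{Borealis} + p_{Alta} = 0 ⇒ p_{Borealis} = 14.25 + 0.25p_{Alta}.
By symmetry p_{Alta} = p_{Borealis}; substituting into the reaction function, 0.75p_{Borealis} = 14.25 and p_{Borealis} = 19.

19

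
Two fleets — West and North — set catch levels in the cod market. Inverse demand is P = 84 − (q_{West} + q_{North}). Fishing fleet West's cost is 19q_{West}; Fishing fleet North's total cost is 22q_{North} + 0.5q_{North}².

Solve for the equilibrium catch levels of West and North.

26.6, 11.8

Fishing fleet West's profit: π = q_{West}(84 − (q_{West} + q_{North})) − 19q_{West}.
∂π/∂q_{West} = 65 − 2q_{West} − q_{North} = 0, so q_{West} = 32.5 − 0.5q_{North}.
For North: ∂π/∂q_{North} = 62 − 3q_{North} − q_{West} = 0 ⇒ q_{North} = 62/3 − (1/3)q_{West}.
Plugging q_{North} into West's best response: q_{West} = 32.5 − 0.5(62/3 − (1/3)q_{West}) ⇒ (5/6)q_{West} = 133/6, so q_{West} = 26.6.
Then q_{North} = 62/3 − (1/3)·26.6 = 11.8.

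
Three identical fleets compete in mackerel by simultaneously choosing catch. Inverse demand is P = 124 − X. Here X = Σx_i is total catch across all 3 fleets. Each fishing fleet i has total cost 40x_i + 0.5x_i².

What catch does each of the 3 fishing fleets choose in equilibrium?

A representative fishing fleet's profit is π_i = x_i(124 − X) − 40x_i − 0.5x_i², with X = x_i + Σ_{j≠i} x_j.
First-order condition: 84 − 3x_i − Σ_{j≠i} x_j = 0.
Imposing symmetry (x_j = x for all j) turns Σ_{j≠i} x_j into 2x, so 84 = 5x and x = 16.8.

16.8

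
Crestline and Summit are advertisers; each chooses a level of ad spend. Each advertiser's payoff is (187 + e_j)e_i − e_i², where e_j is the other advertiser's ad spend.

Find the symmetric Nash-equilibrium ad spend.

Crestline's payoff is (187 + e_S)e_C − e_C².
∂π/∂e_C = 187 + e_S − 2e_C = 0, so e_C = 93.5 + 0.5e_S.
By symmetry e_S = e_C; substituting into the reaction function, 0.5e_C = 93.5 and e_C = 187.

187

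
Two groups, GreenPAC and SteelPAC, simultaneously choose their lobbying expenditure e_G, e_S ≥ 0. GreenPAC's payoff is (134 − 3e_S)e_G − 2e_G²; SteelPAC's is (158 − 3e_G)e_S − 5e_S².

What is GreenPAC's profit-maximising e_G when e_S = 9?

Expanding GreenPAC's payoff: 134e_G − 3e_Se_G − 2e_G².
∂π/∂e_G = 134 − 3e_S − 4e_G = 0, so e_G = 33.5 − 0.75e_S.
At e_S = 9: e_G = 33.5 − 0.75·9 = 26.75.

26.75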